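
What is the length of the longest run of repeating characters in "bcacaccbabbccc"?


Input: "bcacaccbabbccc"
Scanning for longest run:
  Position 1 ('c'): new char, reset run to 1
  Position 2 ('a'): new char, reset run to 1
  Position 3 ('c'): new char, reset run to 1
  Position 4 ('a'): new char, reset run to 1
  Position 5 ('c'): new char, reset run to 1
  Position 6 ('c'): continues run of 'c', length=2
  Position 7 ('b'): new char, reset run to 1
  Position 8 ('a'): new char, reset run to 1
  Position 9 ('b'): new char, reset run to 1
  Position 10 ('b'): continues run of 'b', length=2
  Position 11 ('c'): new char, reset run to 1
  Position 12 ('c'): continues run of 'c', length=2
  Position 13 ('c'): continues run of 'c', length=3
Longest run: 'c' with length 3

3


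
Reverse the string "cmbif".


Input: cmbif
Reading characters right to left:
  Position 4: 'f'
  Position 3: 'i'
  Position 2: 'b'
  Position 1: 'm'
  Position 0: 'c'
Reversed: fibmc

fibmc


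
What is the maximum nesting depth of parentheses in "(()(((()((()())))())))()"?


Input: "(()(((()((()())))())))()"
Tracking depth:
  Position 0 '(': depth becomes 1
  Position 1 '(': depth becomes 2
  Position 2 ')': depth becomes 1
  Position 3 '(': depth becomes 2
  Position 4 '(': depth becomes 3
  Position 5 '(': depth becomes 4
  Position 6 '(': depth becomes 5
  Position 7 ')': depth becomes 4
  Position 8 '(': depth becomes 5
  Position 9 '(': depth becomes 6
  Position 10 '(': depth becomes 7
  Position 11 ')': depth becomes 6
  Position 12 '(': depth becomes 7
  Position 13 ')': depth becomes 6
  Position 14 ')': depth becomes 5
  Position 15 ')': depth becomes 4
  Position 16 ')': depth becomes 3
  Position 17 '(': depth becomes 4
  Position 18 ')': depth becomes 3
  Position 19 ')': depth becomes 2
  Position 20 ')': depth becomes 1
  Position 21 ')': depth becomes 0
  Position 22 '(': depth becomes 1
  Position 23 ')': depth becomes 0
Maximum depth reached: 7

7


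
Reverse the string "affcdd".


Input: affcdd
Reading characters right to left:
  Position 5: 'd'
  Position 4: 'd'
  Position 3: 'c'
  Position 2: 'f'
  Position 1: 'f'
  Position 0: 'a'
Reversed: ddcffa

ddcffa


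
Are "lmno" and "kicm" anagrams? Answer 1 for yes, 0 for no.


Strings: "lmno", "kicm"
Sorted first:  lmno
Sorted second: cikm
Differ at position 0: 'l' vs 'c' => not anagrams

0


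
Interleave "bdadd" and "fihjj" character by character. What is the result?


Interleaving "bdadd" and "fihjj":
  Position 0: 'b' from first, 'f' from second => "bf"
  Position 1: 'd' from first, 'i' from second => "di"
  Position 2: 'a' from first, 'h' from second => "ah"
  Position 3: 'd' from first, 'j' from second => "dj"
  Position 4: 'd' from first, 'j' from second => "dj"
Result: bfdiahdjdj

bfdiahdjdj


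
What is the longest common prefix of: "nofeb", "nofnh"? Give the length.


Words: nofeb, nofnh
  Position 0: all 'n' => match
  Position 1: all 'o' => match
  Position 2: all 'f' => match
  Position 3: ('e', 'n') => mismatch, stop
LCP = "nof" (length 3)

3


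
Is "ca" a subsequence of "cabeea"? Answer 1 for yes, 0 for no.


Check if "ca" is a subsequence of "cabeea"
Greedy scan:
  Position 0 ('c'): matches sub[0] = 'c'
  Position 1 ('a'): matches sub[1] = 'a'
  Position 2 ('b'): no match needed
  Position 3 ('e'): no match needed
  Position 4 ('e'): no match needed
  Position 5 ('a'): no match needed
All 2 characters matched => is a subsequence

1


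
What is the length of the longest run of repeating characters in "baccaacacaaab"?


Input: "baccaacacaaab"
Scanning for longest run:
  Position 1 ('a'): new char, reset run to 1
  Position 2 ('c'): new char, reset run to 1
  Position 3 ('c'): continues run of 'c', length=2
  Position 4 ('a'): new char, reset run to 1
  Position 5 ('a'): continues run of 'a', length=2
  Position 6 ('c'): new char, reset run to 1
  Position 7 ('a'): new char, reset run to 1
  Position 8 ('c'): new char, reset run to 1
  Position 9 ('a'): new char, reset run to 1
  Position 10 ('a'): continues run of 'a', length=2
  Position 11 ('a'): continues run of 'a', length=3
  Position 12 ('b'): new char, reset run to 1
Longest run: 'a' with length 3

3


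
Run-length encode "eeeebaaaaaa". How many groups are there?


Input: eeeebaaaaaa
Scanning for consecutive runs:
  Group 1: 'e' x 4 (positions 0-3)
  Group 2: 'b' x 1 (positions 4-4)
  Group 3: 'a' x 6 (positions 5-10)
Total groups: 3

3


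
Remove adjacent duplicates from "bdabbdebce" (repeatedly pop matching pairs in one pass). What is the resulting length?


Input: bdabbdebce
Stack-based adjacent duplicate removal:
  Read 'b': push. Stack: b
  Read 'd': push. Stack: bd
  Read 'a': push. Stack: bda
  Read 'b': push. Stack: bdab
  Read 'b': matches stack top 'b' => pop. Stack: bda
  Read 'd': push. Stack: bdad
  Read 'e': push. Stack: bdade
  Read 'b': push. Stack: bdadeb
  Read 'c': push. Stack: bdadebc
  Read 'e': push. Stack: bdadebce
Final stack: "bdadebce" (length 8)

8


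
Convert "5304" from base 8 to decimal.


Input: "5304" in base 8
Positional expansion:
  Digit '5' (value 5) x 8^3 = 2560
  Digit '3' (value 3) x 8^2 = 192
  Digit '0' (value 0) x 8^1 = 0
  Digit '4' (value 4) x 8^0 = 4
Sum = 2756

2756


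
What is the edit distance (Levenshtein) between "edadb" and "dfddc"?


Computing edit distance: "edadb" -> "dfddc"
DP table:
           d    f    d    d    c
      0    1    2    3    4    5
  e   1    1    2    3    4    5
  d   2    1    2    2    3    4
  a   3    2    2    3    3    4
  d   4    3    3    2    3    4
  b   5    4    4    3    3    4
Edit distance = dp[5][5] = 4

4


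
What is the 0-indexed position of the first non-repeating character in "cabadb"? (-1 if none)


Input: cabadb
Character frequencies:
  'a': 2
  'b': 2
  'c': 1
  'd': 1
Scanning left to right for freq == 1:
  Position 0 ('c'): unique! => answer = 0

0


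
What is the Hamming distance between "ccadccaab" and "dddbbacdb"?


Comparing "ccadccaab" and "dddbbacdb" position by position:
  Position 0: 'c' vs 'd' => differ
  Position 1: 'c' vs 'd' => differ
  Position 2: 'a' vs 'd' => differ
  Position 3: 'd' vs 'b' => differ
  Position 4: 'c' vs 'b' => differ
  Position 5: 'c' vs 'a' => differ
  Position 6: 'a' vs 'c' => differ
  Position 7: 'a' vs 'd' => differ
  Position 8: 'b' vs 'b' => same
Total differences (Hamming distance): 8

8


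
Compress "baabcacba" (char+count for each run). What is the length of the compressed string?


Input: baabcacba
Runs:
  'b' x 1 => "b1"
  'a' x 2 => "a2"
  'b' x 1 => "b1"
  'c' x 1 => "c1"
  'a' x 1 => "a1"
  'c' x 1 => "c1"
  'b' x 1 => "b1"
  'a' x 1 => "a1"
Compressed: "b1a2b1c1a1c1b1a1"
Compressed length: 16

16


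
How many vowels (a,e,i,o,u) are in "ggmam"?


Input: ggmam
Checking each character:
  'g' at position 0: consonant
  'g' at position 1: consonant
  'm' at position 2: consonant
  'a' at position 3: vowel (running total: 1)
  'm' at position 4: consonant
Total vowels: 1

1


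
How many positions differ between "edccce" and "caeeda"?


Comparing "edccce" and "caeeda" position by position:
  Position 0: 'e' vs 'c' => DIFFER
  Position 1: 'd' vs 'a' => DIFFER
  Position 2: 'c' vs 'e' => DIFFER
  Position 3: 'c' vs 'e' => DIFFER
  Position 4: 'c' vs 'd' => DIFFER
  Position 5: 'e' vs 'a' => DIFFER
Positions that differ: 6

6


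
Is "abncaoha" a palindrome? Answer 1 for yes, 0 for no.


Input: abncaoha
Reversed: ahoacnba
  Compare pos 0 ('a') with pos 7 ('a'): match
  Compare pos 1 ('b') with pos 6 ('h'): MISMATCH
  Compare pos 2 ('n') with pos 5 ('o'): MISMATCH
  Compare pos 3 ('c') with pos 4 ('a'): MISMATCH
Result: not a palindrome

0


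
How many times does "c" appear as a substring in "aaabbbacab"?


Searching for "c" in "aaabbbacab"
Scanning each position:
  Position 0: "a" => no
  Position 1: "a" => no
  Position 2: "a" => no
  Position 3: "b" => no
  Position 4: "b" => no
  Position 5: "b" => no
  Position 6: "a" => no
  Position 7: "c" => MATCH
  Position 8: "a" => no
  Position 9: "b" => no
Total occurrences: 1

1


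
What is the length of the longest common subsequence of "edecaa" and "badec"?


LCS of "edecaa" and "badec"
DP table:
           b    a    d    e    c
      0    0    0    0    0    0
  e   0    0    0    0    1    1
  d   0    0    0    1    1    1
  e   0    0    0    1    2    2
  c   0    0    0    1    2    3
  a   0    0    1    1    2    3
  a   0    0    1    1    2    3
LCS length = dp[6][5] = 3

3


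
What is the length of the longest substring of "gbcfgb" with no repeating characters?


Input: "gbcfgb"
Sliding window (track last position of each char):
  Position 0 ('g'): window [0,0] length 1 -- new best
  Position 1 ('b'): window [0,1] length 2 -- new best
  Position 2 ('c'): window [0,2] length 3 -- new best
  Position 3 ('f'): window [0,3] length 4 -- new best
  Position 4 ('g'): repeat (last at 0), move window start to 1
  Position 4 ('g'): window [1,4] length 4
  Position 5 ('b'): repeat (last at 1), move window start to 2
  Position 5 ('b'): window [2,5] length 4
Longest substring with no repeats: "gbcf" with length 4

4


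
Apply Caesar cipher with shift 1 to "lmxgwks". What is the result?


Caesar cipher: shift "lmxgwks" by 1
  'l' (pos 11) + 1 = pos 12 = 'm'
  'm' (pos 12) + 1 = pos 13 = 'n'
  'x' (pos 23) + 1 = pos 24 = 'y'
  'g' (pos 6) + 1 = pos 7 = 'h'
  'w' (pos 22) + 1 = pos 23 = 'x'
  'k' (pos 10) + 1 = pos 11 = 'l'
  's' (pos 18) + 1 = pos 19 = 't'
Result: mnyhxlt

mnyhxlt


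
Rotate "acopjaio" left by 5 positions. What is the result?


Input: "acopjaio", rotate left by 5
First 5 characters: "acopj"
Remaining characters: "aio"
Concatenate remaining + first: "aio" + "acopj" = "aioacopj"

aioacopj


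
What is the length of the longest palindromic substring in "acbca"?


Input: "acbca"
Checking substrings for palindromes:
  [0:5] "acbca" (len 5) => palindrome
  [1:4] "cbc" (len 3) => palindrome
Longest palindromic substring: "acbca" with length 5

5


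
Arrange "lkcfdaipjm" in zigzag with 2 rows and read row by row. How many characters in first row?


Zigzag "lkcfdaipjm" into 2 rows:
Placing characters:
  'l' => row 0
  'k' => row 1
  'c' => row 0
  'f' => row 1
  'd' => row 0
  'a' => row 1
  'i' => row 0
  'p' => row 1
  'j' => row 0
  'm' => row 1
Rows:
  Row 0: "lcdij"
  Row 1: "kfapm"
First row length: 5

5


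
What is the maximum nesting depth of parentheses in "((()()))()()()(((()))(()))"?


Input: "((()()))()()()(((()))(()))"
Tracking depth:
  Position 0 '(': depth becomes 1
  Position 1 '(': depth becomes 2
  Position 2 '(': depth becomes 3
  Position 3 ')': depth becomes 2
  Position 4 '(': depth becomes 3
  Position 5 ')': depth becomes 2
  Position 6 ')': depth becomes 1
  Position 7 ')': depth becomes 0
  Position 8 '(': depth becomes 1
  Position 9 ')': depth becomes 0
  Position 10 '(': depth becomes 1
  Position 11 ')': depth becomes 0
  Position 12 '(': depth becomes 1
  Position 13 ')': depth becomes 0
  Position 14 '(': depth becomes 1
  Position 15 '(': depth becomes 2
  Position 16 '(': depth becomes 3
  Position 17 '(': depth becomes 4
  Position 18 ')': depth becomes 3
  Position 19 ')': depth becomes 2
  Position 20 ')': depth becomes 1
  Position 21 '(': depth becomes 2
  Position 22 '(': depth becomes 3
  Position 23 ')': depth becomes 2
  Position 24 ')': depth becomes 1
  Position 25 ')': depth becomes 0
Maximum depth reached: 4

4


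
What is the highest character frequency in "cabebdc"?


Input: cabebdc
Character counts:
  'a': 1
  'b': 2
  'c': 2
  'd': 1
  'e': 1
Maximum frequency: 2

2


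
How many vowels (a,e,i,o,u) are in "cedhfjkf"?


Input: cedhfjkf
Checking each character:
  'c' at position 0: consonant
  'e' at position 1: vowel (running total: 1)
  'd' at position 2: consonant
  'h' at position 3: consonant
  'f' at position 4: consonant
  'j' at position 5: consonant
  'k' at position 6: consonant
  'f' at position 7: consonant
Total vowels: 1

1


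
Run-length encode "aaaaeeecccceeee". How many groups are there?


Input: aaaaeeecccceeee
Scanning for consecutive runs:
  Group 1: 'a' x 4 (positions 0-3)
  Group 2: 'e' x 3 (positions 4-6)
  Group 3: 'c' x 4 (positions 7-10)
  Group 4: 'e' x 4 (positions 11-14)
Total groups: 4

4


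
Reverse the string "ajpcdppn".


Input: ajpcdppn
Reading characters right to left:
  Position 7: 'n'
  Position 6: 'p'
  Position 5: 'p'
  Position 4: 'd'
  Position 3: 'c'
  Position 2: 'p'
  Position 1: 'j'
  Position 0: 'a'
Reversed: nppdcpja

nppdcpja


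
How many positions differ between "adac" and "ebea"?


Comparing "adac" and "ebea" position by position:
  Position 0: 'a' vs 'e' => DIFFER
  Position 1: 'd' vs 'b' => DIFFER
  Position 2: 'a' vs 'e' => DIFFER
  Position 3: 'c' vs 'a' => DIFFER
Positions that differ: 4

4


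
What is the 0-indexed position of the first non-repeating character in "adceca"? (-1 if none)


Input: adceca
Character frequencies:
  'a': 2
  'c': 2
  'd': 1
  'e': 1
Scanning left to right for freq == 1:
  Position 0 ('a'): freq=2, skip
  Position 1 ('d'): unique! => answer = 1

1


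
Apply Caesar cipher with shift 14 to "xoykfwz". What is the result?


Caesar cipher: shift "xoykfwz" by 14
  'x' (pos 23) + 14 = pos 11 = 'l'
  'o' (pos 14) + 14 = pos 2 = 'c'
  'y' (pos 24) + 14 = pos 12 = 'm'
  'k' (pos 10) + 14 = pos 24 = 'y'
  'f' (pos 5) + 14 = pos 19 = 't'
  'w' (pos 22) + 14 = pos 10 = 'k'
  'z' (pos 25) + 14 = pos 13 = 'n'
Result: lcmytkn

lcmytkn


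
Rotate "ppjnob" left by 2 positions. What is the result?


Input: "ppjnob", rotate left by 2
First 2 characters: "pp"
Remaining characters: "jnob"
Concatenate remaining + first: "jnob" + "pp" = "jnobpp"

jnobpp


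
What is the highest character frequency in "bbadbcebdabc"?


Input: bbadbcebdabc
Character counts:
  'a': 2
  'b': 5
  'c': 2
  'd': 2
  'e': 1
Maximum frequency: 5

5


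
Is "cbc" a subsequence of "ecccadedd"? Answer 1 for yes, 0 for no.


Check if "cbc" is a subsequence of "ecccadedd"
Greedy scan:
  Position 0 ('e'): no match needed
  Position 1 ('c'): matches sub[0] = 'c'
  Position 2 ('c'): no match needed
  Position 3 ('c'): no match needed
  Position 4 ('a'): no match needed
  Position 5 ('d'): no match needed
  Position 6 ('e'): no match needed
  Position 7 ('d'): no match needed
  Position 8 ('d'): no match needed
Only matched 1/3 characters => not a subsequence

0


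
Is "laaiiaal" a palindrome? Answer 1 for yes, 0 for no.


Input: laaiiaal
Reversed: laaiiaal
  Compare pos 0 ('l') with pos 7 ('l'): match
  Compare pos 1 ('a') with pos 6 ('a'): match
  Compare pos 2 ('a') with pos 5 ('a'): match
  Compare pos 3 ('i') with pos 4 ('i'): match
Result: palindrome

1


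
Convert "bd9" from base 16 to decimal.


Input: "bd9" in base 16
Positional expansion:
  Digit 'b' (value 11) x 16^2 = 2816
  Digit 'd' (value 13) x 16^1 = 208
  Digit '9' (value 9) x 16^0 = 9
Sum = 3033

3033


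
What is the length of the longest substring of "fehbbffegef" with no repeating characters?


Input: "fehbbffegef"
Sliding window (track last position of each char):
  Position 0 ('f'): window [0,0] length 1 -- new best
  Position 1 ('e'): window [0,1] length 2 -- new best
  Position 2 ('h'): window [0,2] length 3 -- new best
  Position 3 ('b'): window [0,3] length 4 -- new best
  Position 4 ('b'): repeat (last at 3), move window start to 4
  Position 4 ('b'): window [4,4] length 1
  Position 5 ('f'): window [4,5] length 2
  Position 6 ('f'): repeat (last at 5), move window start to 6
  Position 6 ('f'): window [6,6] length 1
  Position 7 ('e'): window [6,7] length 2
  Position 8 ('g'): window [6,8] length 3
  Position 9 ('e'): repeat (last at 7), move window start to 8
  Position 9 ('e'): window [8,9] length 2
  Position 10 ('f'): window [8,10] length 3
Longest substring with no repeats: "fehb" with length 4

4


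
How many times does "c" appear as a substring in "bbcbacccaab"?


Searching for "c" in "bbcbacccaab"
Scanning each position:
  Position 0: "b" => no
  Position 1: "b" => no
  Position 2: "c" => MATCH
  Position 3: "b" => no
  Position 4: "a" => no
  Position 5: "c" => MATCH
  Position 6: "c" => MATCH
  Position 7: "c" => MATCH
  Position 8: "a" => no
  Position 9: "a" => no
  Position 10: "b" => no
Total occurrences: 4

4


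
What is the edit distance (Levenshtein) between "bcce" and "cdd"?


Computing edit distance: "bcce" -> "cdd"
DP table:
           c    d    d
      0    1    2    3
  b   1    1    2    3
  c   2    1    2    3
  c   3    2    2    3
  e   4    3    3    3
Edit distance = dp[4][3] = 3

3


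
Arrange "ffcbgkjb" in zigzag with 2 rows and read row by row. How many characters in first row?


Zigzag "ffcbgkjb" into 2 rows:
Placing characters:
  'f' => row 0
  'f' => row 1
  'c' => row 0
  'b' => row 1
  'g' => row 0
  'k' => row 1
  'j' => row 0
  'b' => row 1
Rows:
  Row 0: "fcgj"
  Row 1: "fbkb"
First row length: 4

4


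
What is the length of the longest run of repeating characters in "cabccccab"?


Input: "cabccccab"
Scanning for longest run:
  Position 1 ('a'): new char, reset run to 1
  Position 2 ('b'): new char, reset run to 1
  Position 3 ('c'): new char, reset run to 1
  Position 4 ('c'): continues run of 'c', length=2
  Position 5 ('c'): continues run of 'c', length=3
  Position 6 ('c'): continues run of 'c', length=4
  Position 7 ('a'): new char, reset run to 1
  Position 8 ('b'): new char, reset run to 1
Longest run: 'c' with length 4

4


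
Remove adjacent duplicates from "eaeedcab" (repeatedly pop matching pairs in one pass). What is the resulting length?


Input: eaeedcab
Stack-based adjacent duplicate removal:
  Read 'e': push. Stack: e
  Read 'a': push. Stack: ea
  Read 'e': push. Stack: eae
  Read 'e': matches stack top 'e' => pop. Stack: ea
  Read 'd': push. Stack: ead
  Read 'c': push. Stack: eadc
  Read 'a': push. Stack: eadca
  Read 'b': push. Stack: eadcab
Final stack: "eadcab" (length 6)

6


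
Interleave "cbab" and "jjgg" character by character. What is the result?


Interleaving "cbab" and "jjgg":
  Position 0: 'c' from first, 'j' from second => "cj"
  Position 1: 'b' from first, 'j' from second => "bj"
  Position 2: 'a' from first, 'g' from second => "ag"
  Position 3: 'b' from first, 'g' from second => "bg"
Result: cjbjagbg

cjbjagbg


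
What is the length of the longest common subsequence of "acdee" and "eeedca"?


LCS of "acdee" and "eeedca"
DP table:
           e    e    e    d    c    a
      0    0    0    0    0    0    0
  a   0    0    0    0    0    0    1
  c   0    0    0    0    0    1    1
  d   0    0    0    0    1    1    1
  e   0    1    1    1    1    1    1
  e   0    1    2    2    2    2    2
LCS length = dp[5][6] = 2

2


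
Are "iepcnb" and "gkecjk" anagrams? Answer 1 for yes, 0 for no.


Strings: "iepcnb", "gkecjk"
Sorted first:  bceinp
Sorted second: cegjkk
Differ at position 0: 'b' vs 'c' => not anagrams

0


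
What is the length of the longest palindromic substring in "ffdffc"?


Input: "ffdffc"
Checking substrings for palindromes:
  [0:5] "ffdff" (len 5) => palindrome
  [1:4] "fdf" (len 3) => palindrome
  [0:2] "ff" (len 2) => palindrome
  [3:5] "ff" (len 2) => palindrome
Longest palindromic substring: "ffdff" with length 5

5


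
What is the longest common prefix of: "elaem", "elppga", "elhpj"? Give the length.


Words: elaem, elppga, elhpj
  Position 0: all 'e' => match
  Position 1: all 'l' => match
  Position 2: ('a', 'p', 'h') => mismatch, stop
LCP = "el" (length 2)

2


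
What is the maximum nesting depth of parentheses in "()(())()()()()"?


Input: "()(())()()()()"
Tracking depth:
  Position 0 '(': depth becomes 1
  Position 1 ')': depth becomes 0
  Position 2 '(': depth becomes 1
  Position 3 '(': depth becomes 2
  Position 4 ')': depth becomes 1
  Position 5 ')': depth becomes 0
  Position 6 '(': depth becomes 1
  Position 7 ')': depth becomes 0
  Position 8 '(': depth becomes 1
  Position 9 ')': depth becomes 0
  Position 10 '(': depth becomes 1
  Position 11 ')': depth becomes 0
  Position 12 '(': depth becomes 1
  Position 13 ')': depth becomes 0
Maximum depth reached: 2

2


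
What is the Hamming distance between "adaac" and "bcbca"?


Comparing "adaac" and "bcbca" position by position:
  Position 0: 'a' vs 'b' => differ
  Position 1: 'd' vs 'c' => differ
  Position 2: 'a' vs 'b' => differ
  Position 3: 'a' vs 'c' => differ
  Position 4: 'c' vs 'a' => differ
Total differences (Hamming distance): 5

5


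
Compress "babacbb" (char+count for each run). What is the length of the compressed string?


Input: babacbb
Runs:
  'b' x 1 => "b1"
  'a' x 1 => "a1"
  'b' x 1 => "b1"
  'a' x 1 => "a1"
  'c' x 1 => "c1"
  'b' x 2 => "b2"
Compressed: "b1a1b1a1c1b2"
Compressed length: 12

12


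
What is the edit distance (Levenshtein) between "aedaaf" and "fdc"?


Computing edit distance: "aedaaf" -> "fdc"
DP table:
           f    d    c
      0    1    2    3
  a   1    1    2    3
  e   2    2    2    3
  d   3    3    2    3
  a   4    4    3    3
  a   5    5    4    4
  f   6    5    5    5
Edit distance = dp[6][3] = 5

5


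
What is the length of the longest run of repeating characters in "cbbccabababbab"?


Input: "cbbccabababbab"
Scanning for longest run:
  Position 1 ('b'): new char, reset run to 1
  Position 2 ('b'): continues run of 'b', length=2
  Position 3 ('c'): new char, reset run to 1
  Position 4 ('c'): continues run of 'c', length=2
  Position 5 ('a'): new char, reset run to 1
  Position 6 ('b'): new char, reset run to 1
  Position 7 ('a'): new char, reset run to 1
  Position 8 ('b'): new char, reset run to 1
  Position 9 ('a'): new char, reset run to 1
  Position 10 ('b'): new char, reset run to 1
  Position 11 ('b'): continues run of 'b', length=2
  Position 12 ('a'): new char, reset run to 1
  Position 13 ('b'): new char, reset run to 1
Longest run: 'b' with length 2

2


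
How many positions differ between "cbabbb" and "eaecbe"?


Comparing "cbabbb" and "eaecbe" position by position:
  Position 0: 'c' vs 'e' => DIFFER
  Position 1: 'b' vs 'a' => DIFFER
  Position 2: 'a' vs 'e' => DIFFER
  Position 3: 'b' vs 'c' => DIFFER
  Position 4: 'b' vs 'b' => same
  Position 5: 'b' vs 'e' => DIFFER
Positions that differ: 5

5


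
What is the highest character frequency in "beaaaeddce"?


Input: beaaaeddce
Character counts:
  'a': 3
  'b': 1
  'c': 1
  'd': 2
  'e': 3
Maximum frequency: 3

3


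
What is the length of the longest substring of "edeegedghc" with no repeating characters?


Input: "edeegedghc"
Sliding window (track last position of each char):
  Position 0 ('e'): window [0,0] length 1 -- new best
  Position 1 ('d'): window [0,1] length 2 -- new best
  Position 2 ('e'): repeat (last at 0), move window start to 1
  Position 2 ('e'): window [1,2] length 2
  Position 3 ('e'): repeat (last at 2), move window start to 3
  Position 3 ('e'): window [3,3] length 1
  Position 4 ('g'): window [3,4] length 2
  Position 5 ('e'): repeat (last at 3), move window start to 4
  Position 5 ('e'): window [4,5] length 2
  Position 6 ('d'): window [4,6] length 3 -- new best
  Position 7 ('g'): repeat (last at 4), move window start to 5
  Position 7 ('g'): window [5,7] length 3
  Position 8 ('h'): window [5,8] length 4 -- new best
  Position 9 ('c'): window [5,9] length 5 -- new best
Longest substring with no repeats: "edghc" with length 5

5


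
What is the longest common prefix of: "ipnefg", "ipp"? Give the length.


Words: ipnefg, ipp
  Position 0: all 'i' => match
  Position 1: all 'p' => match
  Position 2: ('n', 'p') => mismatch, stop
LCP = "ip" (length 2)

2


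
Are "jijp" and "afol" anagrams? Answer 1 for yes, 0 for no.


Strings: "jijp", "afol"
Sorted first:  ijjp
Sorted second: aflo
Differ at position 0: 'i' vs 'a' => not anagrams

0


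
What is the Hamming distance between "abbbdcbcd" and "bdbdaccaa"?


Comparing "abbbdcbcd" and "bdbdaccaa" position by position:
  Position 0: 'a' vs 'b' => differ
  Position 1: 'b' vs 'd' => differ
  Position 2: 'b' vs 'b' => same
  Position 3: 'b' vs 'd' => differ
  Position 4: 'd' vs 'a' => differ
  Position 5: 'c' vs 'c' => same
  Position 6: 'b' vs 'c' => differ
  Position 7: 'c' vs 'a' => differ
  Position 8: 'd' vs 'a' => differ
Total differences (Hamming distance): 7

7


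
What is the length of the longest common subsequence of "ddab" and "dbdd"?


LCS of "ddab" and "dbdd"
DP table:
           d    b    d    d
      0    0    0    0    0
  d   0    1    1    1    1
  d   0    1    1    2    2
  a   0    1    1    2    2
  b   0    1    2    2    2
LCS length = dp[4][4] = 2

2


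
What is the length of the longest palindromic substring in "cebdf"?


Input: "cebdf"
Checking substrings for palindromes:
  No multi-char palindromic substrings found
Longest palindromic substring: "c" with length 1

1


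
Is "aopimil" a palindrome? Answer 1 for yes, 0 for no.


Input: aopimil
Reversed: limipoa
  Compare pos 0 ('a') with pos 6 ('l'): MISMATCH
  Compare pos 1 ('o') with pos 5 ('i'): MISMATCH
  Compare pos 2 ('p') with pos 4 ('m'): MISMATCH
Result: not a palindrome

0


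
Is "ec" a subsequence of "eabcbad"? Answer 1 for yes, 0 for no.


Check if "ec" is a subsequence of "eabcbad"
Greedy scan:
  Position 0 ('e'): matches sub[0] = 'e'
  Position 1 ('a'): no match needed
  Position 2 ('b'): no match needed
  Position 3 ('c'): matches sub[1] = 'c'
  Position 4 ('b'): no match needed
  Position 5 ('a'): no match needed
  Position 6 ('d'): no match needed
All 2 characters matched => is a subsequence

1


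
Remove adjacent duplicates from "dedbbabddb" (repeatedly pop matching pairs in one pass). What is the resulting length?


Input: dedbbabddb
Stack-based adjacent duplicate removal:
  Read 'd': push. Stack: d
  Read 'e': push. Stack: de
  Read 'd': push. Stack: ded
  Read 'b': push. Stack: dedb
  Read 'b': matches stack top 'b' => pop. Stack: ded
  Read 'a': push. Stack: deda
  Read 'b': push. Stack: dedab
  Read 'd': push. Stack: dedabd
  Read 'd': matches stack top 'd' => pop. Stack: dedab
  Read 'b': matches stack top 'b' => pop. Stack: deda
Final stack: "deda" (length 4)

4


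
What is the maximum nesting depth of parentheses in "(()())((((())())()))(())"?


Input: "(()())((((())())()))(())"
Tracking depth:
  Position 0 '(': depth becomes 1
  Position 1 '(': depth becomes 2
  Position 2 ')': depth becomes 1
  Position 3 '(': depth becomes 2
  Position 4 ')': depth becomes 1
  Position 5 ')': depth becomes 0
  Position 6 '(': depth becomes 1
  Position 7 '(': depth becomes 2
  Position 8 '(': depth becomes 3
  Position 9 '(': depth becomes 4
  Position 10 '(': depth becomes 5
  Position 11 ')': depth becomes 4
  Position 12 ')': depth becomes 3
  Position 13 '(': depth becomes 4
  Position 14 ')': depth becomes 3
  Position 15 ')': depth becomes 2
  Position 16 '(': depth becomes 3
  Position 17 ')': depth becomes 2
  Position 18 ')': depth becomes 1
  Position 19 ')': depth becomes 0
  Position 20 '(': depth becomes 1
  Position 21 '(': depth becomes 2
  Position 22 ')': depth becomes 1
  Position 23 ')': depth becomes 0
Maximum depth reached: 5

5


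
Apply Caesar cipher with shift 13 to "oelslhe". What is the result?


Caesar cipher: shift "oelslhe" by 13
  'o' (pos 14) + 13 = pos 1 = 'b'
  'e' (pos 4) + 13 = pos 17 = 'r'
  'l' (pos 11) + 13 = pos 24 = 'y'
  's' (pos 18) + 13 = pos 5 = 'f'
  'l' (pos 11) + 13 = pos 24 = 'y'
  'h' (pos 7) + 13 = pos 20 = 'u'
  'e' (pos 4) + 13 = pos 17 = 'r'
Result: bryfyur

bryfyur


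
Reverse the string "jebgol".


Input: jebgol
Reading characters right to left:
  Position 5: 'l'
  Position 4: 'o'
  Position 3: 'g'
  Position 2: 'b'
  Position 1: 'e'
  Position 0: 'j'
Reversed: logbej

logbej


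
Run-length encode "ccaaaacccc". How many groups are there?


Input: ccaaaacccc
Scanning for consecutive runs:
  Group 1: 'c' x 2 (positions 0-1)
  Group 2: 'a' x 4 (positions 2-5)
  Group 3: 'c' x 4 (positions 6-9)
Total groups: 3

3


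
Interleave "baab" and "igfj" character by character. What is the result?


Interleaving "baab" and "igfj":
  Position 0: 'b' from first, 'i' from second => "bi"
  Position 1: 'a' from first, 'g' from second => "ag"
  Position 2: 'a' from first, 'f' from second => "af"
  Position 3: 'b' from first, 'j' from second => "bj"
Result: biagafbj

biagafbj


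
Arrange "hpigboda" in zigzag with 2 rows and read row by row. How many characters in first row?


Zigzag "hpigboda" into 2 rows:
Placing characters:
  'h' => row 0
  'p' => row 1
  'i' => row 0
  'g' => row 1
  'b' => row 0
  'o' => row 1
  'd' => row 0
  'a' => row 1
Rows:
  Row 0: "hibd"
  Row 1: "pgoa"
First row length: 4

4


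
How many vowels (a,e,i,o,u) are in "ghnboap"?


Input: ghnboap
Checking each character:
  'g' at position 0: consonant
  'h' at position 1: consonant
  'n' at position 2: consonant
  'b' at position 3: consonant
  'o' at position 4: vowel (running total: 1)
  'a' at position 5: vowel (running total: 2)
  'p' at position 6: consonant
Total vowels: 2

2


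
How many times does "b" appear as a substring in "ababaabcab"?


Searching for "b" in "ababaabcab"
Scanning each position:
  Position 0: "a" => no
  Position 1: "b" => MATCH
  Position 2: "a" => no
  Position 3: "b" => MATCH
  Position 4: "a" => no
  Position 5: "a" => no
  Position 6: "b" => MATCH
  Position 7: "c" => no
  Position 8: "a" => no
  Position 9: "b" => MATCH
Total occurrences: 4

4


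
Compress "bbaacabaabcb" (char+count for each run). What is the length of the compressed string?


Input: bbaacabaabcb
Runs:
  'b' x 2 => "b2"
  'a' x 2 => "a2"
  'c' x 1 => "c1"
  'a' x 1 => "a1"
  'b' x 1 => "b1"
  'a' x 2 => "a2"
  'b' x 1 => "b1"
  'c' x 1 => "c1"
  'b' x 1 => "b1"
Compressed: "b2a2c1a1b1a2b1c1b1"
Compressed length: 18

18


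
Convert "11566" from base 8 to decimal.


Input: "11566" in base 8
Positional expansion:
  Digit '1' (value 1) x 8^4 = 4096
  Digit '1' (value 1) x 8^3 = 512
  Digit '5' (value 5) x 8^2 = 320
  Digit '6' (value 6) x 8^1 = 48
  Digit '6' (value 6) x 8^0 = 6
Sum = 4982

4982


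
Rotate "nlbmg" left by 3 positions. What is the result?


Input: "nlbmg", rotate left by 3
First 3 characters: "nlb"
Remaining characters: "mg"
Concatenate remaining + first: "mg" + "nlb" = "mgnlb"

mgnlb


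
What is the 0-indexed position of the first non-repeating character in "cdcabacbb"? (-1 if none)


Input: cdcabacbb
Character frequencies:
  'a': 2
  'b': 3
  'c': 3
  'd': 1
Scanning left to right for freq == 1:
  Position 0 ('c'): freq=3, skip
  Position 1 ('d'): unique! => answer = 1

1


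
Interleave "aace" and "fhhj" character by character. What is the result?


Interleaving "aace" and "fhhj":
  Position 0: 'a' from first, 'f' from second => "af"
  Position 1: 'a' from first, 'h' from second => "ah"
  Position 2: 'c' from first, 'h' from second => "ch"
  Position 3: 'e' from first, 'j' from second => "ej"
Result: afahchej

afahchej


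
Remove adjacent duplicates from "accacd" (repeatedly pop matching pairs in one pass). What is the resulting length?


Input: accacd
Stack-based adjacent duplicate removal:
  Read 'a': push. Stack: a
  Read 'c': push. Stack: ac
  Read 'c': matches stack top 'c' => pop. Stack: a
  Read 'a': matches stack top 'a' => pop. Stack: (empty)
  Read 'c': push. Stack: c
  Read 'd': push. Stack: cd
Final stack: "cd" (length 2)

2


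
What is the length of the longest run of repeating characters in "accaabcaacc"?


Input: "accaabcaacc"
Scanning for longest run:
  Position 1 ('c'): new char, reset run to 1
  Position 2 ('c'): continues run of 'c', length=2
  Position 3 ('a'): new char, reset run to 1
  Position 4 ('a'): continues run of 'a', length=2
  Position 5 ('b'): new char, reset run to 1
  Position 6 ('c'): new char, reset run to 1
  Position 7 ('a'): new char, reset run to 1
  Position 8 ('a'): continues run of 'a', length=2
  Position 9 ('c'): new char, reset run to 1
  Position 10 ('c'): continues run of 'c', length=2
Longest run: 'c' with length 2

2


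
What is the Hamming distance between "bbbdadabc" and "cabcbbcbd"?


Comparing "bbbdadabc" and "cabcbbcbd" position by position:
  Position 0: 'b' vs 'c' => differ
  Position 1: 'b' vs 'a' => differ
  Position 2: 'b' vs 'b' => same
  Position 3: 'd' vs 'c' => differ
  Position 4: 'a' vs 'b' => differ
  Position 5: 'd' vs 'b' => differ
  Position 6: 'a' vs 'c' => differ
  Position 7: 'b' vs 'b' => same
  Position 8: 'c' vs 'd' => differ
Total differences (Hamming distance): 7

7


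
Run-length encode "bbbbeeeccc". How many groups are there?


Input: bbbbeeeccc
Scanning for consecutive runs:
  Group 1: 'b' x 4 (positions 0-3)
  Group 2: 'e' x 3 (positions 4-6)
  Group 3: 'c' x 3 (positions 7-9)
Total groups: 3

3


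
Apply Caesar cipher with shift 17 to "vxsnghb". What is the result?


Caesar cipher: shift "vxsnghb" by 17
  'v' (pos 21) + 17 = pos 12 = 'm'
  'x' (pos 23) + 17 = pos 14 = 'o'
  's' (pos 18) + 17 = pos 9 = 'j'
  'n' (pos 13) + 17 = pos 4 = 'e'
  'g' (pos 6) + 17 = pos 23 = 'x'
  'h' (pos 7) + 17 = pos 24 = 'y'
  'b' (pos 1) + 17 = pos 18 = 's'
Result: mojexys

mojexys


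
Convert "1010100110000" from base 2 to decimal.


Input: "1010100110000" in base 2
Positional expansion:
  Digit '1' (value 1) x 2^12 = 4096
  Digit '0' (value 0) x 2^11 = 0
  Digit '1' (value 1) x 2^10 = 1024
  Digit '0' (value 0) x 2^9 = 0
  Digit '1' (value 1) x 2^8 = 256
  Digit '0' (value 0) x 2^7 = 0
  Digit '0' (value 0) x 2^6 = 0
  Digit '1' (value 1) x 2^5 = 32
  Digit '1' (value 1) x 2^4 = 16
  Digit '0' (value 0) x 2^3 = 0
  Digit '0' (value 0) x 2^2 = 0
  Digit '0' (value 0) x 2^1 = 0
  Digit '0' (value 0) x 2^0 = 0
Sum = 5424

5424


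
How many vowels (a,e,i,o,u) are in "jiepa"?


Input: jiepa
Checking each character:
  'j' at position 0: consonant
  'i' at position 1: vowel (running total: 1)
  'e' at position 2: vowel (running total: 2)
  'p' at position 3: consonant
  'a' at position 4: vowel (running total: 3)
Total vowels: 3

3


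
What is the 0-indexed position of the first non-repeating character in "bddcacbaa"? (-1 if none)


Input: bddcacbaa
Character frequencies:
  'a': 3
  'b': 2
  'c': 2
  'd': 2
Scanning left to right for freq == 1:
  Position 0 ('b'): freq=2, skip
  Position 1 ('d'): freq=2, skip
  Position 2 ('d'): freq=2, skip
  Position 3 ('c'): freq=2, skip
  Position 4 ('a'): freq=3, skip
  Position 5 ('c'): freq=2, skip
  Position 6 ('b'): freq=2, skip
  Position 7 ('a'): freq=3, skip
  Position 8 ('a'): freq=3, skip
  No unique character found => answer = -1

-1


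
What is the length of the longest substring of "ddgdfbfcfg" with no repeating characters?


Input: "ddgdfbfcfg"
Sliding window (track last position of each char):
  Position 0 ('d'): window [0,0] length 1 -- new best
  Position 1 ('d'): repeat (last at 0), move window start to 1
  Position 1 ('d'): window [1,1] length 1
  Position 2 ('g'): window [1,2] length 2 -- new best
  Position 3 ('d'): repeat (last at 1), move window start to 2
  Position 3 ('d'): window [2,3] length 2
  Position 4 ('f'): window [2,4] length 3 -- new best
  Position 5 ('b'): window [2,5] length 4 -- new best
  Position 6 ('f'): repeat (last at 4), move window start to 5
  Position 6 ('f'): window [5,6] length 2
  Position 7 ('c'): window [5,7] length 3
  Position 8 ('f'): repeat (last at 6), move window start to 7
  Position 8 ('f'): window [7,8] length 2
  Position 9 ('g'): window [7,9] length 3
Longest substring with no repeats: "gdfb" with length 4

4


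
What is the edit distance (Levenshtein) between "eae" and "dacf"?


Computing edit distance: "eae" -> "dacf"
DP table:
           d    a    c    f
      0    1    2    3    4
  e   1    1    2    3    4
  a   2    2    1    2    3
  e   3    3    2    2    3
Edit distance = dp[3][4] = 3

3


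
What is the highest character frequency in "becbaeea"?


Input: becbaeea
Character counts:
  'a': 2
  'b': 2
  'c': 1
  'e': 3
Maximum frequency: 3

3


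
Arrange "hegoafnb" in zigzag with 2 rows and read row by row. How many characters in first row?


Zigzag "hegoafnb" into 2 rows:
Placing characters:
  'h' => row 0
  'e' => row 1
  'g' => row 0
  'o' => row 1
  'a' => row 0
  'f' => row 1
  'n' => row 0
  'b' => row 1
Rows:
  Row 0: "hgan"
  Row 1: "eofb"
First row length: 4

4


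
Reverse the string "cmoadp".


Input: cmoadp
Reading characters right to left:
  Position 5: 'p'
  Position 4: 'd'
  Position 3: 'a'
  Position 2: 'o'
  Position 1: 'm'
  Position 0: 'c'
Reversed: pdaomc

pdaomc


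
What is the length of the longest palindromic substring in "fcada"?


Input: "fcada"
Checking substrings for palindromes:
  [2:5] "ada" (len 3) => palindrome
Longest palindromic substring: "ada" with length 3

3


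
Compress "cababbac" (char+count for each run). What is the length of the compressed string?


Input: cababbac
Runs:
  'c' x 1 => "c1"
  'a' x 1 => "a1"
  'b' x 1 => "b1"
  'a' x 1 => "a1"
  'b' x 2 => "b2"
  'a' x 1 => "a1"
  'c' x 1 => "c1"
Compressed: "c1a1b1a1b2a1c1"
Compressed length: 14

14


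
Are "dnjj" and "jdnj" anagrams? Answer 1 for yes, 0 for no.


Strings: "dnjj", "jdnj"
Sorted first:  djjn
Sorted second: djjn
Sorted forms match => anagrams

1


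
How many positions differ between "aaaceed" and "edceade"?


Comparing "aaaceed" and "edceade" position by position:
  Position 0: 'a' vs 'e' => DIFFER
  Position 1: 'a' vs 'd' => DIFFER
  Position 2: 'a' vs 'c' => DIFFER
  Position 3: 'c' vs 'e' => DIFFER
  Position 4: 'e' vs 'a' => DIFFER
  Position 5: 'e' vs 'd' => DIFFER
  Position 6: 'd' vs 'e' => DIFFER
Positions that differ: 7

7


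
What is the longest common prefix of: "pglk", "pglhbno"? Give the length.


Words: pglk, pglhbno
  Position 0: all 'p' => match
  Position 1: all 'g' => match
  Position 2: all 'l' => match
  Position 3: ('k', 'h') => mismatch, stop
LCP = "pgl" (length 3)

3


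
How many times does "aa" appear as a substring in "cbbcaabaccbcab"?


Searching for "aa" in "cbbcaabaccbcab"
Scanning each position:
  Position 0: "cb" => no
  Position 1: "bb" => no
  Position 2: "bc" => no
  Position 3: "ca" => no
  Position 4: "aa" => MATCH
  Position 5: "ab" => no
  Position 6: "ba" => no
  Position 7: "ac" => no
  Position 8: "cc" => no
  Position 9: "cb" => no
  Position 10: "bc" => no
  Position 11: "ca" => no
  Position 12: "ab" => no
Total occurrences: 1

1


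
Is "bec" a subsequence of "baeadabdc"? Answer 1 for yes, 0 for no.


Check if "bec" is a subsequence of "baeadabdc"
Greedy scan:
  Position 0 ('b'): matches sub[0] = 'b'
  Position 1 ('a'): no match needed
  Position 2 ('e'): matches sub[1] = 'e'
  Position 3 ('a'): no match needed
  Position 4 ('d'): no match needed
  Position 5 ('a'): no match needed
  Position 6 ('b'): no match needed
  Position 7 ('d'): no match needed
  Position 8 ('c'): matches sub[2] = 'c'
All 3 characters matched => is a subsequence

1


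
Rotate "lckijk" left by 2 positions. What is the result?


Input: "lckijk", rotate left by 2
First 2 characters: "lc"
Remaining characters: "kijk"
Concatenate remaining + first: "kijk" + "lc" = "kijklc"

kijklc


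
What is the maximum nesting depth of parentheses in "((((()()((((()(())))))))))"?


Input: "((((()()((((()(())))))))))"
Tracking depth:
  Position 0 '(': depth becomes 1
  Position 1 '(': depth becomes 2
  Position 2 '(': depth becomes 3
  Position 3 '(': depth becomes 4
  Position 4 '(': depth becomes 5
  Position 5 ')': depth becomes 4
  Position 6 '(': depth becomes 5
  Position 7 ')': depth becomes 4
  Position 8 '(': depth becomes 5
  Position 9 '(': depth becomes 6
  Position 10 '(': depth becomes 7
  Position 11 '(': depth becomes 8
  Position 12 '(': depth becomes 9
  Position 13 ')': depth becomes 8
  Position 14 '(': depth becomes 9
  Position 15 '(': depth becomes 10
  Position 16 ')': depth becomes 9
  Position 17 ')': depth becomes 8
  Position 18 ')': depth becomes 7
  Position 19 ')': depth becomes 6
  Position 20 ')': depth becomes 5
  Position 21 ')': depth becomes 4
  Position 22 ')': depth becomes 3
  Position 23 ')': depth becomes 2
  Position 24 ')': depth becomes 1
  Position 25 ')': depth becomes 0
Maximum depth reached: 10

10
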